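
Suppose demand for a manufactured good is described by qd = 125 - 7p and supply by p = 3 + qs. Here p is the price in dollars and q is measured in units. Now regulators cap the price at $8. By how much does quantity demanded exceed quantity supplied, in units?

Rearranging supply gives qs = p - 3. Equilibrium: 125 - 7p = p - 3, so 128 = 8p and p* = 16, q* = 13.
Because the ceiling (8) lies below the market-clearing price, it is binding.
At p = 8: qd = 125 - 7·8 = 69 and qs = 8 - 3 = 5.
Shortage = qd - qs = 69 - 5 = 64.

64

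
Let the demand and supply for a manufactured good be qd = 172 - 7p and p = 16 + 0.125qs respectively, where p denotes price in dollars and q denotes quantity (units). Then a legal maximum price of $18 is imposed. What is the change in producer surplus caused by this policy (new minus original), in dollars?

Rearranging supply gives qs = 8p - 128. Without the control the market clears where 172 - 7p = 8p - 128, i.e. p* = 20 and q* = 32.
The ceiling of 18 is below the equilibrium price 20, so it binds.
At p = 18: qd = 172 - 7·18 = 46 and qs = 8·18 - 128 = 16.
Producer surplus without the control is ½ · (20 - 16) · 32 = 64.
With the ceiling, producers sell 16 units at 18, so PS = ½ · (18 - 16) · 16 = 16.
Change in producer surplus = 16 - 64 = -48.

-48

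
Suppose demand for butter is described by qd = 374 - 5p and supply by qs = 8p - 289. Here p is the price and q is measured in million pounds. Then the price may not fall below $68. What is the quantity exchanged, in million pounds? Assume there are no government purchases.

34

Setting quantity demanded equal to quantity supplied, 374 - 5p = 8p - 289, gives p* = 51 and q* = 119.
The floor of 68 is above the equilibrium price 51, so it binds.
At p = 68: qd = 374 - 5·68 = 34 and qs = 8·68 - 289 = 255.
The quantity actually transacted is the short side, demand: 34.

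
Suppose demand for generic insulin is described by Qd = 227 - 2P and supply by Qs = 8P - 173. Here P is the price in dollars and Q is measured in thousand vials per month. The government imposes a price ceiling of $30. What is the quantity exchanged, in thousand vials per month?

67

In a free market, 227 - 2P = 8P - 173 gives the equilibrium P* = 40, Q* = 147.
Because the ceiling (30) lies below the market-clearing price, it is binding.
At P = 30: Qd = 227 - 2·30 = 167 and Qs = 8·30 - 173 = 67.
The quantity actually transacted is the short side, supply: 67.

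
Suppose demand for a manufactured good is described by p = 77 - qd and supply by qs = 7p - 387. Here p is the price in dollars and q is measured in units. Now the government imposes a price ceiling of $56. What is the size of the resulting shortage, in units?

16

Rearranging demand gives qd = 77 - p. Equilibrium: 77 - p = 7p - 387, so 464 = 8p and p* = 58, q* = 19.
Because the ceiling (56) lies below the market-clearing price, it is binding.
At p = 56: qd = 77 - 56 = 21 and qs = 7·56 - 387 = 5.
Shortage = qd - qs = 21 - 5 = 16.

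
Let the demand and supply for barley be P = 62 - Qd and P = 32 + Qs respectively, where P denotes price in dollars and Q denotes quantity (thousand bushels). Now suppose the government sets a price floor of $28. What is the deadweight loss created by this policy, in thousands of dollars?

Rearranging demand gives Qd = 62 - P; rearranging supply gives Qs = P - 32. Setting quantity demanded equal to quantity supplied, 62 - P = P - 32, gives P* = 47 and Q* = 15.
The floor of 28 is below the equilibrium price 47, so it is not binding; the market clears at P* = 47, Q* = 15.
Since the control does not bind, no trades are prevented and deadweight loss is zero.

0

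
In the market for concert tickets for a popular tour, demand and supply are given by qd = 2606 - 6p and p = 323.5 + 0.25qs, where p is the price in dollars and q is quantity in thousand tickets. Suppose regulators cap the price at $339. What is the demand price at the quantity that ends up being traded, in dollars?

424

Rearranging supply gives qs = 4p - 1294. Setting quantity demanded equal to quantity supplied, 2606 - 6p = 4p - 1294, gives p* = 390 and q* = 266.
Since 339 < 390, the ceiling is binding.
At p = 339: qd = 2606 - 6·339 = 572 and qs = 4·339 - 1294 = 62.
Only 62 units reach the market. On the demand curve, the marginal buyer's willingness to pay at q = 62 is (2606 - 62)/6 = 424.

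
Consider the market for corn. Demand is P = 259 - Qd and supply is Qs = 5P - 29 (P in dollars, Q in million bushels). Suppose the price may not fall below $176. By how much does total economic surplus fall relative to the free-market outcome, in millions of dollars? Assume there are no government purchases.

9830.4

Rearranging demand gives Qd = 259 - P. Equilibrium: 259 - P = 5P - 29, so 288 = 6P and P* = 48, Q* = 211.
The floor of 176 is above the equilibrium price 48, so it binds.
At P = 176: Qd = 259 - 176 = 83 and Qs = 5·176 - 29 = 851.
Quantity traded falls to 83. At Q = 83 the demand price is 259 - 83 = 176 and the supply price is (29 + 83)/5 = 22.4.
Deadweight loss = ½ · (176 - 22.4) · (211 - 83) = ½ · 153.6 · 128 = 9830.4.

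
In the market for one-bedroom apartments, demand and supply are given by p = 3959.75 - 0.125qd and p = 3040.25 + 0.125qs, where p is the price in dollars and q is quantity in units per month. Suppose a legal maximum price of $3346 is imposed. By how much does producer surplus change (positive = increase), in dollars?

Rearranging demand gives qd = 31678 - 8p; rearranging supply gives qs = 8p - 24322. Without the control the market clears where 31678 - 8p = 8p - 24322, i.e. p* = 3500 and q* = 3678.
Because the ceiling (3346) lies below the market-clearing price, it is binding.
At p = 3346: qd = 31678 - 8·3346 = 4910 and qs = 8·3346 - 24322 = 2446.
Producer surplus without the control is ½ · (3500 - 3040.25) · 3678 = 845480.25.
With the ceiling, producers sell 2446 units at 3346, so PS = ½ · (3346 - 3040.25) · 2446 = 373932.25.
Change in producer surplus = 373932.25 - 845480.25 = -471548.

-471548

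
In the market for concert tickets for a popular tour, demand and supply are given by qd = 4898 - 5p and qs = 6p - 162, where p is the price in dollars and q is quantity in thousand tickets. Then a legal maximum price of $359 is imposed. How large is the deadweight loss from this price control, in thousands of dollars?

67326.6

In a free market, 4898 - 5p = 6p - 162 gives the equilibrium p* = 460, q* = 2598.
The ceiling of 359 is below the equilibrium price 460, so it binds.
At p = 359: qd = 4898 - 5·359 = 3103 and qs = 6·359 - 162 = 1992.
Quantity traded falls to 1992. At q = 1992 the demand price is (4898 - 1992)/5 = 581.2 and the supply price is (162 + 1992)/6 = 359.
Deadweight loss = ½ · (581.2 - 359) · (2598 - 1992) = ½ · 222.2 · 606 = 67326.6.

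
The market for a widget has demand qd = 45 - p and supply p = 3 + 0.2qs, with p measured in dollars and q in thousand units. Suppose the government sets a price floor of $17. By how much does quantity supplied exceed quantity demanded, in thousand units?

Rearranging supply gives qs = 5p - 15. Equilibrium: 45 - p = 5p - 15, so 60 = 6p and p* = 10, q* = 35.
Since 17 > 10, the floor is binding.
At p = 17: qd = 45 - 17 = 28 and qs = 5·17 - 15 = 70.
Surplus = qs - qd = 70 - 28 = 42.

42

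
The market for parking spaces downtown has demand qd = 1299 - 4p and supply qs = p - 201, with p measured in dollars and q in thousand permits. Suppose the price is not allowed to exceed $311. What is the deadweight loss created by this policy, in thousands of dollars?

Equilibrium: 1299 - 4p = p - 201, so 1500 = 5p and p* = 300, q* = 99.
The ceiling of 311 is above the equilibrium price 300, so it is not binding; the market clears at p* = 300, q* = 99.
Since the control does not bind, no trades are prevented and deadweight loss is zero.

0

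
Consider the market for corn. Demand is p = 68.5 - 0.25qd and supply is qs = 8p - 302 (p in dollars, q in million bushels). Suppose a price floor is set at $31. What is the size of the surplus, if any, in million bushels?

Rearranging demand gives qd = 274 - 4p. Equilibrium: 274 - 4p = 8p - 302, so 576 = 12p and p* = 48, q* = 82.
The floor of 31 is below the equilibrium price 48, so it is not binding; the market clears at p* = 48, q* = 82.
Since the control does not bind, there is no surplus.

0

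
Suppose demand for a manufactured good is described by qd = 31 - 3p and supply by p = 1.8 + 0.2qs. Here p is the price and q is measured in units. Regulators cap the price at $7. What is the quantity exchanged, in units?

16

Rearranging supply gives qs = 5p - 9. In a free market, 31 - 3p = 5p - 9 gives the equilibrium p* = 5, q* = 16.
Since 7 is above p* = 5, the ceiling does not bind and the free-market outcome prevails.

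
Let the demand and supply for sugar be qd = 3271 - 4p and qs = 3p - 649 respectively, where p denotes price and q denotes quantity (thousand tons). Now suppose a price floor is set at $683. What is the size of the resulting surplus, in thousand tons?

Equilibrium: 3271 - 4p = 3p - 649, so 3920 = 7p and p* = 560, q* = 1031.
Since 683 > 560, the floor is binding.
At p = 683: qd = 3271 - 4·683 = 539 and qs = 3·683 - 649 = 1400.
Surplus = qs - qd = 1400 - 539 = 861.

861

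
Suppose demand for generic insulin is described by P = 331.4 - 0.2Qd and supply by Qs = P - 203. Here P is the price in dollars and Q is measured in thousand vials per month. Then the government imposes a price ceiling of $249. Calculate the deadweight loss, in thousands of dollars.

2232.6

Rearranging demand gives Qd = 1657 - 5P. Without the control the market clears where 1657 - 5P = P - 203, i.e. P* = 310 and Q* = 107.
Because the ceiling (249) lies below the market-clearing price, it is binding.
At P = 249: Qd = 1657 - 5·249 = 412 and Qs = 249 - 203 = 46.
Quantity traded falls to 46. At Q = 46 the demand price is (1657 - 46)/5 = 322.2 and the supply price is 203 + 46 = 249.
Deadweight loss = ½ · (322.2 - 249) · (107 - 46) = ½ · 73.2 · 61 = 2232.6.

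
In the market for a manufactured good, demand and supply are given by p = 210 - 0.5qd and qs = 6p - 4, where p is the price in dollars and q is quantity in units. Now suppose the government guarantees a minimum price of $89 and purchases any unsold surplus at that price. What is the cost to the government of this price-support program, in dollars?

25632

Rearranging demand gives qd = 420 - 2p. In a free market, 420 - 2p = 6p - 4 gives the equilibrium p* = 53, q* = 314.
Because the floor (89) lies above the market-clearing price, it is binding.
At p = 89: qd = 420 - 2·89 = 242 and qs = 6·89 - 4 = 530.
Surplus = qs - qd = 288.
Government expenditure = surplus × support price = 288 × 89 = 25632.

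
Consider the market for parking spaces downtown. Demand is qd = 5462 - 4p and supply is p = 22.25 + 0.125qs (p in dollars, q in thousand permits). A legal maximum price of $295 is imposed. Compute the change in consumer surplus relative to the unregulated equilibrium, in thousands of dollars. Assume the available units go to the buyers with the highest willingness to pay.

Rearranging supply gives qs = 8p - 178. Without the control the market clears where 5462 - 4p = 8p - 178, i.e. p* = 470 and q* = 3582.
Because the ceiling (295) lies below the market-clearing price, it is binding.
At p = 295: qd = 5462 - 4·295 = 4282 and qs = 8·295 - 178 = 2182.
Consumer surplus without the control is ½ · (1365.5 - 470) · 3582 = 1603840.5.
With the ceiling, 2182 units are sold at 295 (assume they go to the highest-value buyers). The demand price at q = 2182 is 820, so CS = ½ · [(1365.5 - 295) + (820 - 295)] · 2182 = 1740690.5.
Change in consumer surplus = 1740690.5 - 1603840.5 = 136850.

136850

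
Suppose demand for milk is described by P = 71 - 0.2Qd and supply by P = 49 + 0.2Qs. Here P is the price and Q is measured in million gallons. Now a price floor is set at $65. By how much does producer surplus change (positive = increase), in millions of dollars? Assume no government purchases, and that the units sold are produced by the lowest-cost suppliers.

Rearranging demand gives Qd = 355 - 5P; rearranging supply gives Qs = 5P - 245. In a free market, 355 - 5P = 5P - 245 gives the equilibrium P* = 60, Q* = 55.
The floor of 65 is above the equilibrium price 60, so it binds.
At P = 65: Qd = 355 - 5·65 = 30 and Qs = 5·65 - 245 = 80.
Producer surplus without the control is ½ · (60 - 49) · 55 = 302.5.
With the floor, 30 units are sold at 65. The supply price at Q = 30 is 55, so PS = ½ · [(65 - 49) + (65 - 55)] · 30 = 390.
Change in producer surplus = 390 - 302.5 = 87.5.

87.5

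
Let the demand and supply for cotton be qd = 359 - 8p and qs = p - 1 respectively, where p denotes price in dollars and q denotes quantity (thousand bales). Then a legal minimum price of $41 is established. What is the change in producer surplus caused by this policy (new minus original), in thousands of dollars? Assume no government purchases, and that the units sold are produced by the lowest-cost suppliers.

-1

Setting quantity demanded equal to quantity supplied, 359 - 8p = p - 1, gives p* = 40 and q* = 39.
Since 41 > 40, the floor is binding.
At p = 41: qd = 359 - 8·41 = 31 and qs = 41 - 1 = 40.
Producer surplus without the control is ½ · (40 - 1) · 39 = 760.5.
With the floor, 31 units are sold at 41. The supply price at q = 31 is 32, so PS = ½ · [(41 - 1) + (41 - 32)] · 31 = 759.5.
Change in producer surplus = 759.5 - 760.5 = -1.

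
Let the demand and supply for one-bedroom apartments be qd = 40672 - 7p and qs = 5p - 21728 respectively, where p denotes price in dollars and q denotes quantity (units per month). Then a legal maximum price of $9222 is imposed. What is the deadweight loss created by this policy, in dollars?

Without the control the market clears where 40672 - 7p = 5p - 21728, i.e. p* = 5200 and q* = 4272.
Since 9222 is above p* = 5200, the ceiling does not bind and the free-market outcome prevails.
Since the control does not bind, no trades are prevented and deadweight loss is zero.

0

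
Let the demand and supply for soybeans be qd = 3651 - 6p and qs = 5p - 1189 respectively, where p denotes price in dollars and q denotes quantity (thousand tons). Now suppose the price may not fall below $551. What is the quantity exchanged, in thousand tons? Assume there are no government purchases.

Equilibrium: 3651 - 6p = 5p - 1189, so 4840 = 11p and p* = 440, q* = 1011.
Since 551 > 440, the floor is binding.
At p = 551: qd = 3651 - 6·551 = 345 and qs = 5·551 - 1189 = 1566.
The quantity actually transacted is the short side, demand: 345.

345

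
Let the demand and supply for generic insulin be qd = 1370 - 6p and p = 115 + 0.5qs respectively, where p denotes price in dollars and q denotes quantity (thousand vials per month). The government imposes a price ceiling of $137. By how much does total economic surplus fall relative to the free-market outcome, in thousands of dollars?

5292

Rearranging supply gives qs = 2p - 230. Setting quantity demanded equal to quantity supplied, 1370 - 6p = 2p - 230, gives p* = 200 and q* = 170.
Because the ceiling (137) lies below the market-clearing price, it is binding.
At p = 137: qd = 1370 - 6·137 = 548 and qs = 2·137 - 230 = 44.
Quantity traded falls to 44. At q = 44 the demand price is (1370 - 44)/6 = 221 and the supply price is (230 + 44)/2 = 137.
Deadweight loss = ½ · (221 - 137) · (170 - 44) = ½ · 84 · 126 = 5292.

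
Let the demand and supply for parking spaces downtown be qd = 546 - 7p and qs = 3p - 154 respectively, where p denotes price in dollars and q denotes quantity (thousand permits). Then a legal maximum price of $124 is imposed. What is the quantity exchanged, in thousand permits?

56

Without the control the market clears where 546 - 7p = 3p - 154, i.e. p* = 70 and q* = 56.
Since 124 is above p* = 70, the ceiling does not bind and the free-market outcome prevails.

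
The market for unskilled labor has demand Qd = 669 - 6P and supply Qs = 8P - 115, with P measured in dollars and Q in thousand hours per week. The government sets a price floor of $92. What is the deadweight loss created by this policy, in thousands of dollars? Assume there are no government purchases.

Without the control the market clears where 669 - 6P = 8P - 115, i.e. P* = 56 and Q* = 333.
Since 92 > 56, the floor is binding.
At P = 92: Qd = 669 - 6·92 = 117 and Qs = 8·92 - 115 = 621.
Quantity traded falls to 117. At Q = 117 the demand price is (669 - 117)/6 = 92 and the supply price is (115 + 117)/8 = 29.
Deadweight loss = ½ · (92 - 29) · (333 - 117) = ½ · 63 · 216 = 6804.

6804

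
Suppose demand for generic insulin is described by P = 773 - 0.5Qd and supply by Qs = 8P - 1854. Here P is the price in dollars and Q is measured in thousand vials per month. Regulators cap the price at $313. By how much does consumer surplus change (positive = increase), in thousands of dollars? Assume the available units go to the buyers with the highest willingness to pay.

Rearranging demand gives Qd = 1546 - 2P. Equilibrium: 1546 - 2P = 8P - 1854, so 3400 = 10P and P* = 340, Q* = 866.
The ceiling of 313 is below the equilibrium price 340, so it binds.
At P = 313: Qd = 1546 - 2·313 = 920 and Qs = 8·313 - 1854 = 650.
Consumer surplus without the control is ½ · (773 - 340) · 866 = 187489.
With the ceiling, 650 units are sold at 313 (assume they go to the highest-value buyers). The demand price at Q = 650 is 448, so CS = ½ · [(773 - 313) + (448 - 313)] · 650 = 193375.
Change in consumer surplus = 193375 - 187489 = 5886.

5886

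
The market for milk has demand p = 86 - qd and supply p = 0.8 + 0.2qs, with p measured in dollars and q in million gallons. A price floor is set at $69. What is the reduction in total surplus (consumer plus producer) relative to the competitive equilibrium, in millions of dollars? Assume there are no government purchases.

1749.6

Rearranging demand gives qd = 86 - p; rearranging supply gives qs = 5p - 4. Setting quantity demanded equal to quantity supplied, 86 - p = 5p - 4, gives p* = 15 and q* = 71.
The floor of 69 is above the equilibrium price 15, so it binds.
At p = 69: qd = 86 - 69 = 17 and qs = 5·69 - 4 = 341.
Quantity traded falls to 17. At q = 17 the demand price is 86 - 17 = 69 and the supply price is (4 + 17)/5 = 4.2.
Deadweight loss = ½ · (69 - 4.2) · (71 - 17) = ½ · 64.8 · 54 = 1749.6.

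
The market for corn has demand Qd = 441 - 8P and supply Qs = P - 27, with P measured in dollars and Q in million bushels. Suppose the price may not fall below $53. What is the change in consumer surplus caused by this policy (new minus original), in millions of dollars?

-21

Equilibrium: 441 - 8P = P - 27, so 468 = 9P and P* = 52, Q* = 25.
Because the floor (53) lies above the market-clearing price, it is binding.
At P = 53: Qd = 441 - 8·53 = 17 and Qs = 53 - 27 = 26.
Consumer surplus without the control is ½ · (55.125 - 52) · 25 = 39.0625.
With the floor, consumers buy 17 units at 53, so CS = ½ · (55.125 - 53) · 17 = 18.0625.
Change in consumer surplus = 18.0625 - 39.0625 = -21.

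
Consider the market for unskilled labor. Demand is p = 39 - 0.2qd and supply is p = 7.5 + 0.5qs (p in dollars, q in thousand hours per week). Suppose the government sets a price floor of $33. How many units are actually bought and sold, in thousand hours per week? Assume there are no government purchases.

Rearranging demand gives qd = 195 - 5p; rearranging supply gives qs = 2p - 15. In a free market, 195 - 5p = 2p - 15 gives the equilibrium p* = 30, q* = 45.
Since 33 > 30, the floor is binding.
At p = 33: qd = 195 - 5·33 = 30 and qs = 2·33 - 15 = 51.
The quantity actually transacted is the short side, demand: 30.

30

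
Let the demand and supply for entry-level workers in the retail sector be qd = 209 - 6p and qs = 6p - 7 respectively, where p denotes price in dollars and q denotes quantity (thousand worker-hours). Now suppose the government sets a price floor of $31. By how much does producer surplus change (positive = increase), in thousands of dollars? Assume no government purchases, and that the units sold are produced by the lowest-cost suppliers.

-208

In a free market, 209 - 6p = 6p - 7 gives the equilibrium p* = 18, q* = 101.
The floor of 31 is above the equilibrium price 18, so it binds.
At p = 31: qd = 209 - 6·31 = 23 and qs = 6·31 - 7 = 179.
Producer surplus without the control is ½ · (18 - 7/6) · 101 = 10201/12.
With the floor, 23 units are sold at 31. The supply price at q = 23 is 5, so PS = ½ · [(31 - 7/6) + (31 - 5)] · 23 = 7705/12.
Change in producer surplus = 7705/12 - 10201/12 = -208.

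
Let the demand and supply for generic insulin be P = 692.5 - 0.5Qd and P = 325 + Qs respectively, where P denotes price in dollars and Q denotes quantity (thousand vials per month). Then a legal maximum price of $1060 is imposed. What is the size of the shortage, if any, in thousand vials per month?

Rearranging demand gives Qd = 1385 - 2P; rearranging supply gives Qs = P - 325. In a free market, 1385 - 2P = P - 325 gives the equilibrium P* = 570, Q* = 245.
Since 1060 is above P* = 570, the ceiling does not bind and the free-market outcome prevails.
Since the control does not bind, there is no shortage.

0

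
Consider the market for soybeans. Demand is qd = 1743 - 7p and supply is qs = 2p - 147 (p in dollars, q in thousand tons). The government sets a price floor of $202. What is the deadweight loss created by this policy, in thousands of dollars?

In a free market, 1743 - 7p = 2p - 147 gives the equilibrium p* = 210, q* = 273.
Since 202 is below p* = 210, the floor does not bind and the free-market outcome prevails.
Since the control does not bind, no trades are prevented and deadweight loss is zero.

0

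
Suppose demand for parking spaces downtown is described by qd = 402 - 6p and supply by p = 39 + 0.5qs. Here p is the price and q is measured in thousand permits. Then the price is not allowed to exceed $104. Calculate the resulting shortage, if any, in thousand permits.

Rearranging supply gives qs = 2p - 78. Setting quantity demanded equal to quantity supplied, 402 - 6p = 2p - 78, gives p* = 60 and q* = 42.
Since 104 is above p* = 60, the ceiling does not bind and the free-market outcome prevails.
Since the control does not bind, there is no shortage.

0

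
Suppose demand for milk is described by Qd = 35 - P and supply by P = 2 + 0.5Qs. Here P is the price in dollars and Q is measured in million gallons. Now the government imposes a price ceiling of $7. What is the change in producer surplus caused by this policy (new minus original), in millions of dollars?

Rearranging supply gives Qs = 2P - 4. In a free market, 35 - P = 2P - 4 gives the equilibrium P* = 13, Q* = 22.
Because the ceiling (7) lies below the market-clearing price, it is binding.
At P = 7: Qd = 35 - 7 = 28 and Qs = 2·7 - 4 = 10.
Producer surplus without the control is ½ · (13 - 2) · 22 = 121.
With the ceiling, producers sell 10 units at 7, so PS = ½ · (7 - 2) · 10 = 25.
Change in producer surplus = 25 - 121 = -96.

-96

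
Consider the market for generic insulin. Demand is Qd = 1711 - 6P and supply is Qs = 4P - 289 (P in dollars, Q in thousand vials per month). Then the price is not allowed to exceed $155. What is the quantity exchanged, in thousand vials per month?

Setting quantity demanded equal to quantity supplied, 1711 - 6P = 4P - 289, gives P* = 200 and Q* = 511.
The ceiling of 155 is below the equilibrium price 200, so it binds.
At P = 155: Qd = 1711 - 6·155 = 781 and Qs = 4·155 - 289 = 331.
The quantity actually transacted is the short side, supply: 331.

331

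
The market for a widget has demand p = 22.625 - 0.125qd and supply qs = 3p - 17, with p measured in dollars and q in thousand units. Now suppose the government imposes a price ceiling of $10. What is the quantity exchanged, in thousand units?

13

Rearranging demand gives qd = 181 - 8p. Without the control the market clears where 181 - 8p = 3p - 17, i.e. p* = 18 and q* = 37.
Because the ceiling (10) lies below the market-clearing price, it is binding.
At p = 10: qd = 181 - 8·10 = 101 and qs = 3·10 - 17 = 13.
The quantity actually transacted is the short side, supply: 13.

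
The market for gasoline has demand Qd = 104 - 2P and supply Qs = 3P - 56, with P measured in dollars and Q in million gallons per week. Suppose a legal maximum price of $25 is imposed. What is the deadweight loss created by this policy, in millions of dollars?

Equilibrium: 104 - 2P = 3P - 56, so 160 = 5P and P* = 32, Q* = 40.
The ceiling of 25 is below the equilibrium price 32, so it binds.
At P = 25: Qd = 104 - 2·25 = 54 and Qs = 3·25 - 56 = 19.
Quantity traded falls to 19. At Q = 19 the demand price is (104 - 19)/2 = 42.5 and the supply price is (56 + 19)/3 = 25.
Deadweight loss = ½ · (42.5 - 25) · (40 - 19) = ½ · 17.5 · 21 = 183.75.

183.75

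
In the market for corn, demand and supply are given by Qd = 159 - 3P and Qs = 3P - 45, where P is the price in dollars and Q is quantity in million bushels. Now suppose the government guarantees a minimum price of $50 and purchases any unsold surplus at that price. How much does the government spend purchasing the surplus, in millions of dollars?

In a free market, 159 - 3P = 3P - 45 gives the equilibrium P* = 34, Q* = 57.
Because the floor (50) lies above the market-clearing price, it is binding.
At P = 50: Qd = 159 - 3·50 = 9 and Qs = 3·50 - 45 = 105.
Surplus = Qs - Qd = 96.
Government expenditure = surplus × support price = 96 × 50 = 4800.

4800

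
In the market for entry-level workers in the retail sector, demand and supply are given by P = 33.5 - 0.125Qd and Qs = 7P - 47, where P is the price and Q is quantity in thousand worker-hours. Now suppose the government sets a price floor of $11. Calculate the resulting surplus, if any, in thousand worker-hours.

0

Rearranging demand gives Qd = 268 - 8P. Equilibrium: 268 - 8P = 7P - 47, so 315 = 15P and P* = 21, Q* = 100.
The floor of 11 is below the equilibrium price 21, so it is not binding; the market clears at P* = 21, Q* = 100.
Since the control does not bind, there is no surplus.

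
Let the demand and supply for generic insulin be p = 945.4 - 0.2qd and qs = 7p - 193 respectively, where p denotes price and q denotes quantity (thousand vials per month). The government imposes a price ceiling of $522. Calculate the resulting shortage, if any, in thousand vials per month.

0

Rearranging demand gives qd = 4727 - 5p. Without the control the market clears where 4727 - 5p = 7p - 193, i.e. p* = 410 and q* = 2677.
Since 522 is above p* = 410, the ceiling does not bind and the free-market outcome prevails.
Since the control does not bind, there is no shortage.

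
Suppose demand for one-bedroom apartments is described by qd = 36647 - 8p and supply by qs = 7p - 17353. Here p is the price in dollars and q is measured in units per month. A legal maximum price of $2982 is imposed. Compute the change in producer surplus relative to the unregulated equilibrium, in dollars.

Equilibrium: 36647 - 8p = 7p - 17353, so 54000 = 15p and p* = 3600, q* = 7847.
Since 2982 < 3600, the ceiling is binding.
At p = 2982: qd = 36647 - 8·2982 = 12791 and qs = 7·2982 - 17353 = 3521.
Producer surplus without the control is ½ · (3600 - 2479) · 7847 = 4398243.5.
With the ceiling, producers sell 3521 units at 2982, so PS = ½ · (2982 - 2479) · 3521 = 885531.5.
Change in producer surplus = 885531.5 - 4398243.5 = -3512712.

-3512712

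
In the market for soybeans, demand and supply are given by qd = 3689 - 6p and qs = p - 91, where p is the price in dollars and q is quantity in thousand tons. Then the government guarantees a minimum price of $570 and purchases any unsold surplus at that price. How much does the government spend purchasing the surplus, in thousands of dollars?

Setting quantity demanded equal to quantity supplied, 3689 - 6p = p - 91, gives p* = 540 and q* = 449.
Because the floor (570) lies above the market-clearing price, it is binding.
At p = 570: qd = 3689 - 6·570 = 269 and qs = 570 - 91 = 479.
Surplus = qs - qd = 210.
Government expenditure = surplus × support price = 210 × 570 = 119700.

119700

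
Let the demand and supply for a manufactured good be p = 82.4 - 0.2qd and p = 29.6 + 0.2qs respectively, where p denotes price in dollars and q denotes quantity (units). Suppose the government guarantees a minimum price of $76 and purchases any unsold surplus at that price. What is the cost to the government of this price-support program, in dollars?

15200

Rearranging demand gives qd = 412 - 5p; rearranging supply gives qs = 5p - 148. Setting quantity demanded equal to quantity supplied, 412 - 5p = 5p - 148, gives p* = 56 and q* = 132.
The floor of 76 is above the equilibrium price 56, so it binds.
At p = 76: qd = 412 - 5·76 = 32 and qs = 5·76 - 148 = 232.
Surplus = qs - qd = 200.
Government expenditure = surplus × support price = 200 × 76 = 15200.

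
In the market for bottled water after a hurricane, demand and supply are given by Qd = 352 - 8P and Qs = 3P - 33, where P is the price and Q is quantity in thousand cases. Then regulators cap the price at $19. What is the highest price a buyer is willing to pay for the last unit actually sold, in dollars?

In a free market, 352 - 8P = 3P - 33 gives the equilibrium P* = 35, Q* = 72.
Since 19 < 35, the ceiling is binding.
At P = 19: Qd = 352 - 8·19 = 200 and Qs = 3·19 - 33 = 24.
Only 24 units reach the market. On the demand curve, the marginal buyer's willingness to pay at Q = 24 is (352 - 24)/8 = 41.

41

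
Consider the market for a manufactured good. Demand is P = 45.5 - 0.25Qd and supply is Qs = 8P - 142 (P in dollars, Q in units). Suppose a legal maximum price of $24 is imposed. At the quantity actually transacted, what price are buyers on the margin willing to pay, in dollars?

Rearranging demand gives Qd = 182 - 4P. Without the control the market clears where 182 - 4P = 8P - 142, i.e. P* = 27 and Q* = 74.
Since 24 < 27, the ceiling is binding.
At P = 24: Qd = 182 - 4·24 = 86 and Qs = 8·24 - 142 = 50.
Only 50 units reach the market. On the demand curve, the marginal buyer's willingness to pay at Q = 50 is (182 - 50)/4 = 33.

33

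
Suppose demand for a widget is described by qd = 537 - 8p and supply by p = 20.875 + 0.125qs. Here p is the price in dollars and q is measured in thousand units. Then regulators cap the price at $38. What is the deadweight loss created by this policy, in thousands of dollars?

Rearranging supply gives qs = 8p - 167. Equilibrium: 537 - 8p = 8p - 167, so 704 = 16p and p* = 44, q* = 185.
Because the ceiling (38) lies below the market-clearing price, it is binding.
At p = 38: qd = 537 - 8·38 = 233 and qs = 8·38 - 167 = 137.
Quantity traded falls to 137. At q = 137 the demand price is (537 - 137)/8 = 50 and the supply price is (167 + 137)/8 = 38.
Deadweight loss = ½ · (50 - 38) · (185 - 137) = ½ · 12 · 48 = 288.

288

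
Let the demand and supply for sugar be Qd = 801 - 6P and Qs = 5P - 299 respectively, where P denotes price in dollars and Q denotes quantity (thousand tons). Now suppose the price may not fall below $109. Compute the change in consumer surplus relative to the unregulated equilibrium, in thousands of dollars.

In a free market, 801 - 6P = 5P - 299 gives the equilibrium P* = 100, Q* = 201.
Since 109 > 100, the floor is binding.
At P = 109: Qd = 801 - 6·109 = 147 and Qs = 5·109 - 299 = 246.
Consumer surplus without the control is ½ · (133.5 - 100) · 201 = 3366.75.
With the floor, consumers buy 147 units at 109, so CS = ½ · (133.5 - 109) · 147 = 1800.75.
Change in consumer surplus = 1800.75 - 3366.75 = -1566.

-1566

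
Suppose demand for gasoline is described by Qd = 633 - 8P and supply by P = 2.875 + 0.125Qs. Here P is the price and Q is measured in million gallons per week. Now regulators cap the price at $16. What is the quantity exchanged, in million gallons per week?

Rearranging supply gives Qs = 8P - 23. In a free market, 633 - 8P = 8P - 23 gives the equilibrium P* = 41, Q* = 305.
The ceiling of 16 is below the equilibrium price 41, so it binds.
At P = 16: Qd = 633 - 8·16 = 505 and Qs = 8·16 - 23 = 105.
The quantity actually transacted is the short side, supply: 105.

105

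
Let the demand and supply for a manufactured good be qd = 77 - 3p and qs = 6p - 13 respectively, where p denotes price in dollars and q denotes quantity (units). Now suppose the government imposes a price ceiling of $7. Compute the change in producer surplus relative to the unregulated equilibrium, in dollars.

-114

Equilibrium: 77 - 3p = 6p - 13, so 90 = 9p and p* = 10, q* = 47.
The ceiling of 7 is below the equilibrium price 10, so it binds.
At p = 7: qd = 77 - 3·7 = 56 and qs = 6·7 - 13 = 29.
Producer surplus without the control is ½ · (10 - 13/6) · 47 = 2209/12.
With the ceiling, producers sell 29 units at 7, so PS = ½ · (7 - 13/6) · 29 = 841/12.
Change in producer surplus = 841/12 - 2209/12 = -114.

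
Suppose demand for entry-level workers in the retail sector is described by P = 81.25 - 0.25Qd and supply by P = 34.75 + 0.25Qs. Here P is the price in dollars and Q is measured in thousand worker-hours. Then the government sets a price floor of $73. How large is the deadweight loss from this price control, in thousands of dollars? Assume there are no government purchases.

900

Rearranging demand gives Qd = 325 - 4P; rearranging supply gives Qs = 4P - 139. In a free market, 325 - 4P = 4P - 139 gives the equilibrium P* = 58, Q* = 93.
The floor of 73 is above the equilibrium price 58, so it binds.
At P = 73: Qd = 325 - 4·73 = 33 and Qs = 4·73 - 139 = 153.
Quantity traded falls to 33. At Q = 33 the demand price is (325 - 33)/4 = 73 and the supply price is (139 + 33)/4 = 43.
Deadweight loss = ½ · (73 - 43) · (93 - 33) = ½ · 30 · 60 = 900.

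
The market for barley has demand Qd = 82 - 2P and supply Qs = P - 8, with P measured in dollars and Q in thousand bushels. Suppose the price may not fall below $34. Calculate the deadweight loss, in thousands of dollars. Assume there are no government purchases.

48

Without the control the market clears where 82 - 2P = P - 8, i.e. P* = 30 and Q* = 22.
Since 34 > 30, the floor is binding.
At P = 34: Qd = 82 - 2·34 = 14 and Qs = 34 - 8 = 26.
Quantity traded falls to 14. At Q = 14 the demand price is (82 - 14)/2 = 34 and the supply price is 8 + 14 = 22.
Deadweight loss = ½ · (34 - 22) · (22 - 14) = ½ · 12 · 8 = 48.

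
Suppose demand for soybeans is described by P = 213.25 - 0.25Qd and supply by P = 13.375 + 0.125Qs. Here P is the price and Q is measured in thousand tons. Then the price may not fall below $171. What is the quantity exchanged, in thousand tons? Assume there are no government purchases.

169

Rearranging demand gives Qd = 853 - 4P; rearranging supply gives Qs = 8P - 107. In a free market, 853 - 4P = 8P - 107 gives the equilibrium P* = 80, Q* = 533.
Since 171 > 80, the floor is binding.
At P = 171: Qd = 853 - 4·171 = 169 and Qs = 8·171 - 107 = 1261.
The quantity actually transacted is the short side, demand: 169.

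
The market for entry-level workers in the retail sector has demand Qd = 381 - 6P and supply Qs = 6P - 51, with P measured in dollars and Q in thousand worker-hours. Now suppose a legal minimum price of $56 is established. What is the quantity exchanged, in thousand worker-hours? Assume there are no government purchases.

45

Without the control the market clears where 381 - 6P = 6P - 51, i.e. P* = 36 and Q* = 165.
The floor of 56 is above the equilibrium price 36, so it binds.
At P = 56: Qd = 381 - 6·56 = 45 and Qs = 6·56 - 51 = 285.
The quantity actually transacted is the short side, demand: 45.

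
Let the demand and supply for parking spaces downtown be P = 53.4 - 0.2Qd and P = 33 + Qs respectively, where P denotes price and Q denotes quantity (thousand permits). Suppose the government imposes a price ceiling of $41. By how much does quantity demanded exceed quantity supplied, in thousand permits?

Rearranging demand gives Qd = 267 - 5P; rearranging supply gives Qs = P - 33. Without the control the market clears where 267 - 5P = P - 33, i.e. P* = 50 and Q* = 17.
Because the ceiling (41) lies below the market-clearing price, it is binding.
At P = 41: Qd = 267 - 5·41 = 62 and Qs = 41 - 33 = 8.
Shortage = Qd - Qs = 62 - 8 = 54.

54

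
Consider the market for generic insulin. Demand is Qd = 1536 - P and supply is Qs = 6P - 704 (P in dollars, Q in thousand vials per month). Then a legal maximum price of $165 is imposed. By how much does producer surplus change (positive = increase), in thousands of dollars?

-116405

In a free market, 1536 - P = 6P - 704 gives the equilibrium P* = 320, Q* = 1216.
The ceiling of 165 is below the equilibrium price 320, so it binds.
At P = 165: Qd = 1536 - 165 = 1371 and Qs = 6·165 - 704 = 286.
Producer surplus without the control is ½ · (320 - 352/3) · 1216 = 369664/3.
With the ceiling, producers sell 286 units at 165, so PS = ½ · (165 - 352/3) · 286 = 20449/3.
Change in producer surplus = 20449/3 - 369664/3 = -116405.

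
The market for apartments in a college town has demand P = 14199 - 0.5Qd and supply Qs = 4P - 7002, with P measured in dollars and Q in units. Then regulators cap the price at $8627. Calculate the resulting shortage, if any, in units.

0

Rearranging demand gives Qd = 28398 - 2P. Without the control the market clears where 28398 - 2P = 4P - 7002, i.e. P* = 5900 and Q* = 16598.
The ceiling of 8627 is above the equilibrium price 5900, so it is not binding; the market clears at P* = 5900, Q* = 16598.
Since the control does not bind, there is no shortage.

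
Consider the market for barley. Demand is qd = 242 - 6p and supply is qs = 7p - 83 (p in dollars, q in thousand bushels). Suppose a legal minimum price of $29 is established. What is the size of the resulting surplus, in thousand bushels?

In a free market, 242 - 6p = 7p - 83 gives the equilibrium p* = 25, q* = 92.
Because the floor (29) lies above the market-clearing price, it is binding.
At p = 29: qd = 242 - 6·29 = 68 and qs = 7·29 - 83 = 120.
Surplus = qs - qd = 120 - 68 = 52.

52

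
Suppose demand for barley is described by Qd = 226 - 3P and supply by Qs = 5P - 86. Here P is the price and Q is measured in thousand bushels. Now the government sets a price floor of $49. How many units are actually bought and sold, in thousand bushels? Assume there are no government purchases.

79

In a free market, 226 - 3P = 5P - 86 gives the equilibrium P* = 39, Q* = 109.
Because the floor (49) lies above the market-clearing price, it is binding.
At P = 49: Qd = 226 - 3·49 = 79 and Qs = 5·49 - 86 = 159.
The quantity actually transacted is the short side, demand: 79.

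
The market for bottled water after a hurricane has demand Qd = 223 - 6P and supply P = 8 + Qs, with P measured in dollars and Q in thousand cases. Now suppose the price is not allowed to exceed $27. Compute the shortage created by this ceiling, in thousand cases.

42

Rearranging supply gives Qs = P - 8. Without the control the market clears where 223 - 6P = P - 8, i.e. P* = 33 and Q* = 25.
Since 27 < 33, the ceiling is binding.
At P = 27: Qd = 223 - 6·27 = 61 and Qs = 27 - 8 = 19.
Shortage = Qd - Qs = 61 - 19 = 42.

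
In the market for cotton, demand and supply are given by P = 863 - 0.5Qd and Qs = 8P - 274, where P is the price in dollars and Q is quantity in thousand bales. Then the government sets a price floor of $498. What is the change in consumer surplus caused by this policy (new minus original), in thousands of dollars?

-306344

Rearranging demand gives Qd = 1726 - 2P. In a free market, 1726 - 2P = 8P - 274 gives the equilibrium P* = 200, Q* = 1326.
Because the floor (498) lies above the market-clearing price, it is binding.
At P = 498: Qd = 1726 - 2·498 = 730 and Qs = 8·498 - 274 = 3710.
Consumer surplus without the control is ½ · (863 - 200) · 1326 = 439569.
With the floor, consumers buy 730 units at 498, so CS = ½ · (863 - 498) · 730 = 133225.
Change in consumer surplus = 133225 - 439569 = -306344.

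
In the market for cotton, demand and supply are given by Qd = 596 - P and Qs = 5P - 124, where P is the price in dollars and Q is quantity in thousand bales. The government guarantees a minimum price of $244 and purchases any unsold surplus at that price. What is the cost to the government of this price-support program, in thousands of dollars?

In a free market, 596 - P = 5P - 124 gives the equilibrium P* = 120, Q* = 476.
Because the floor (244) lies above the market-clearing price, it is binding.
At P = 244: Qd = 596 - 244 = 352 and Qs = 5·244 - 124 = 1096.
Surplus = Qs - Qd = 744.
Government expenditure = surplus × support price = 744 × 244 = 181536.

181536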